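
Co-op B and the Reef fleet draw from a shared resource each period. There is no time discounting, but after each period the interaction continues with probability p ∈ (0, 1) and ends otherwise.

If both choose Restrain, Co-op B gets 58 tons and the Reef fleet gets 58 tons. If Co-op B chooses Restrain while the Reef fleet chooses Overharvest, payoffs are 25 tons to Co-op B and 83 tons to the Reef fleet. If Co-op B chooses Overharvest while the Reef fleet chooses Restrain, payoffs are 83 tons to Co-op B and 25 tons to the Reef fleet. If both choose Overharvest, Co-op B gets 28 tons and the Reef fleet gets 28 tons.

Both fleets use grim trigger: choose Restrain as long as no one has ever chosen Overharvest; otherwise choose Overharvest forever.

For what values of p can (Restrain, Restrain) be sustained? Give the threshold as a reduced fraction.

Expected cooperation value is 58 + p·58 + p²·58 + … = 58/(1−p); deviation gives 83 + p·28/(1−p).
58 ≥ 83(1−p) + 28p ⇒ 55p ≥ 25 ⇒ p ≥ 25/55 = 5/11.

5/11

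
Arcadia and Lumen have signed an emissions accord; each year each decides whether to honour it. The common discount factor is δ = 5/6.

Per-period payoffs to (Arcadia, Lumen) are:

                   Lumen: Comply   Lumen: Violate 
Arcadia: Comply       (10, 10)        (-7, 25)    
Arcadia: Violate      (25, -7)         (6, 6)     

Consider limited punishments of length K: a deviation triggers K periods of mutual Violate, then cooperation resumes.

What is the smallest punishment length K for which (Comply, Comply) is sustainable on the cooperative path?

Need Σ_{k=1}^{K} δ^k ≥ (25−10)/(10−6) = 3.7500 at δ = 5/6.
At K = 7 the sum is 3.6046 < 3.7500; at K = 8 it is 3.8372 ≥ 3.7500.
So the minimum punishment length is K = 8.

8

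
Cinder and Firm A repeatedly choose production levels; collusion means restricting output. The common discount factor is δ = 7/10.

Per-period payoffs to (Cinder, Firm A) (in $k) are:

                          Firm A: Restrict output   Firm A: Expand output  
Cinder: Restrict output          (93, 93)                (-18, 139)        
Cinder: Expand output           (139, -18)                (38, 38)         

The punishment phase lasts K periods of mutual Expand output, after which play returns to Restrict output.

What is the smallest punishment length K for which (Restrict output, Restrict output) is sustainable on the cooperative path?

2

No profitable deviation requires (93−38)(δ+…+δ^K) ≥ 139−93, i.e. δ+…+δ^K ≥ 46/55 ≈ 0.8364.
With δ = 7/10, the partial sums are K=1: 0.7000, K=2: 1.1900.
K = 2 is the first length at which the sum reaches 0.8364.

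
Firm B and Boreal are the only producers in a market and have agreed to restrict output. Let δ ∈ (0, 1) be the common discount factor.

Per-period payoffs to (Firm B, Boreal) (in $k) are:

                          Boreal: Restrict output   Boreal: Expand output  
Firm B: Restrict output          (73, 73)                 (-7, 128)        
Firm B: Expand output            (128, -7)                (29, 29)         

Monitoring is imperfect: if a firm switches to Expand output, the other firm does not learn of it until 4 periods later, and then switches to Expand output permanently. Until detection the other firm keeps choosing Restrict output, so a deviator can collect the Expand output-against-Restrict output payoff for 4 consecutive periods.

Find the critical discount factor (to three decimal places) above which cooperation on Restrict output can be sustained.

A deviator earns 128 for 4 periods, then 29 forever; cooperating earns 73 forever. Multiplying the IC by (1−δ):
73 ≥ 128(1−δ^4) + 29δ^4, so 99·δ^4 ≥ 55 and δ^4 ≥ 5/9.
δ ≥ (5/9)^(1/4) ≈ 0.863.

0.863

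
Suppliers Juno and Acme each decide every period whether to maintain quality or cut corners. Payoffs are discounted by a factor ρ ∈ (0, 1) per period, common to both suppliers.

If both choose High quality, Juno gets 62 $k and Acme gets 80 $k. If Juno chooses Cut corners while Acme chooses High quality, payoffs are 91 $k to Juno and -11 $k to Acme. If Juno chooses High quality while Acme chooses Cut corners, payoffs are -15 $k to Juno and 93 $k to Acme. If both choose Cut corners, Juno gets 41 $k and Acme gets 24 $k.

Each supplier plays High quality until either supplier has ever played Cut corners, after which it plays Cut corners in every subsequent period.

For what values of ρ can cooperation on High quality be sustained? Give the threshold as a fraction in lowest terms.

Juno's threshold: (91−62)/(91−41) = 29/50.
Acme's threshold: (93−80)/(93−24) = 13/69.
29/50 > 13/69, so Juno binds and ρ* = 29/50.

29/50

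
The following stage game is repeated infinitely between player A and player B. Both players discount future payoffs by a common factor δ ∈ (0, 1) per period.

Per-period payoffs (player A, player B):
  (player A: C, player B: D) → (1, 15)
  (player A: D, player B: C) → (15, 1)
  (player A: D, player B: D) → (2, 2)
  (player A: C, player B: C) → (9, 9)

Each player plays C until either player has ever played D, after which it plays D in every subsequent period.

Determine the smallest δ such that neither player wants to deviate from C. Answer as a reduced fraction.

6/13

Cooperation forever yields 9 each period: 9/(1−δ).
Deviating yields 15 once, then 2 forever: 15 + 2δ/(1−δ).
No profitable deviation requires 9/(1−δ) ≥ 15 + 2δ/(1−δ).
Multiplying by (1−δ): 9 ≥ 15(1−δ) + 2δ = 15 − 13δ.
So 13δ ≥ 6, i.e. δ ≥ 6/13.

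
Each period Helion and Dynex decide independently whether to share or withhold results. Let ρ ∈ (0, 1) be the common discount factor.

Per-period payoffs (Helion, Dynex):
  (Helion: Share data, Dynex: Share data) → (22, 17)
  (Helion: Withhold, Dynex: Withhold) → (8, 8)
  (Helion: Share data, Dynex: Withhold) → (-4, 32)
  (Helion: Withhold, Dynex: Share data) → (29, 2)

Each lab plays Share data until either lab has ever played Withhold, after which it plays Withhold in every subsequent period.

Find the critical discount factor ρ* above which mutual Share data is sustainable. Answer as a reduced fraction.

5/8

For Helion: deviation gain 29−22 = 7, per-period punishment loss 22−8 = 14. IC gives ρ ≥ 7/21 = 1/3.
For Dynex: gain 15, loss 9 per period, so ρ ≥ 15/24 = 5/8.
The tighter constraint is Dynex's, so cooperation needs ρ ≥ 5/8.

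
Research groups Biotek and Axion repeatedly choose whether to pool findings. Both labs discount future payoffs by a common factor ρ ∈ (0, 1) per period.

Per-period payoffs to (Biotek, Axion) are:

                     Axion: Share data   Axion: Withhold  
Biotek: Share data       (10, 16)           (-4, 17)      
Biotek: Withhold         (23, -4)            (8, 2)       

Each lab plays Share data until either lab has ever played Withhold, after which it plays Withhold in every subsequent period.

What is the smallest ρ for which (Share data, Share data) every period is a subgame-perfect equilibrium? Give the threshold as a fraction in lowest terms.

Biotek's threshold: (23−10)/(23−8) = 13/15.
Axion's threshold: (17−16)/(17−2) = 1/15.
13/15 > 1/15, so Biotek binds and ρ* = 13/15.

13/15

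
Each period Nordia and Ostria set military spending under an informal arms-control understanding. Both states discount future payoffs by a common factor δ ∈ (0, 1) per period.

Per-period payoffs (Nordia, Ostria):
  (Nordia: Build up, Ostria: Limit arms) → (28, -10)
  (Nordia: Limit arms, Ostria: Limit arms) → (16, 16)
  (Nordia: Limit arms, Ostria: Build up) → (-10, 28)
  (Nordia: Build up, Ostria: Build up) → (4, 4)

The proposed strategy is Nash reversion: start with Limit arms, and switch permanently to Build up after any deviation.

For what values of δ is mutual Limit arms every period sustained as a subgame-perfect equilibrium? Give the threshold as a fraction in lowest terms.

1/2

One-period gain from deviating is 28 − 16 = 12. The loss is 16 − 4 = 12 in every subsequent period, with present value 12·δ/(1−δ).
Deviation is unprofitable when 12·δ/(1−δ) ≥ 12, i.e. δ/(1−δ) ≥ 1.
Equivalently δ ≥ 12/(12+12) = 1/2.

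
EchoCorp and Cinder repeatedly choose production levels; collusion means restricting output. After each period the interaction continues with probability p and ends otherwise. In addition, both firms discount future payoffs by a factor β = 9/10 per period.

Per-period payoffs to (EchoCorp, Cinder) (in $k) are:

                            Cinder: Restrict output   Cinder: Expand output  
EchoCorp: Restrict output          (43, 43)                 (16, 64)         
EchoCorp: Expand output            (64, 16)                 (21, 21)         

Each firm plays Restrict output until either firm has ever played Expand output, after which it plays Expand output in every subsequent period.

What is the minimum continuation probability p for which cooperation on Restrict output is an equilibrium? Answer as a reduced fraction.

70/129

With continuation probability p and discount β, the effective per-period discount factor is βp.
Grim-trigger IC: βp ≥ (64−43)/(64−21) = 21/43.
So p ≥ (21/43)/(9/10) = 70/129.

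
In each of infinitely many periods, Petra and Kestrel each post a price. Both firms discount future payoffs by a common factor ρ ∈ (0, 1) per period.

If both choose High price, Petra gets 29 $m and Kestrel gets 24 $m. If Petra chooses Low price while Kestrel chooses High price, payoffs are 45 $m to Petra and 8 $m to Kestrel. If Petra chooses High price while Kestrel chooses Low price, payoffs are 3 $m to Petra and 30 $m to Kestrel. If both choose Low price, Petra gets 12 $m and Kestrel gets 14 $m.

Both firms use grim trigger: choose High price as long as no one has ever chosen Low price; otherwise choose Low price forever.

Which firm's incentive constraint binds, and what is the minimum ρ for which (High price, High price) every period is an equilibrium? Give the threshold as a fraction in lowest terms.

Petra's threshold: (45−29)/(45−12) = 16/33.
Kestrel's threshold: (30−24)/(30−14) = 3/8.
16/33 > 3/8, so Petra binds and ρ* = 16/33.

Petra; ρ ≥ 16/33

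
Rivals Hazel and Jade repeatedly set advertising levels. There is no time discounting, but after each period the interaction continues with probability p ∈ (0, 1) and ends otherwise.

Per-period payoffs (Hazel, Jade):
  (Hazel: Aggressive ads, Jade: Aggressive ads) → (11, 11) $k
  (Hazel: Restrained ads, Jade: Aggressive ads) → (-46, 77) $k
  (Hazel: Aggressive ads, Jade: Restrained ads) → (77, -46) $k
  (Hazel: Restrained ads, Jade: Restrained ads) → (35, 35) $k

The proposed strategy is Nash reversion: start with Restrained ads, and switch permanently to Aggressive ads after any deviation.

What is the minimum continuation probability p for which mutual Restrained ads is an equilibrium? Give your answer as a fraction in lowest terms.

Expected cooperation value is 35 + p·35 + p²·35 + … = 35/(1−p); deviation gives 77 + p·11/(1−p).
35 ≥ 77(1−p) + 11p ⇒ 66p ≥ 42 ⇒ p ≥ 42/66 = 7/11.

7/11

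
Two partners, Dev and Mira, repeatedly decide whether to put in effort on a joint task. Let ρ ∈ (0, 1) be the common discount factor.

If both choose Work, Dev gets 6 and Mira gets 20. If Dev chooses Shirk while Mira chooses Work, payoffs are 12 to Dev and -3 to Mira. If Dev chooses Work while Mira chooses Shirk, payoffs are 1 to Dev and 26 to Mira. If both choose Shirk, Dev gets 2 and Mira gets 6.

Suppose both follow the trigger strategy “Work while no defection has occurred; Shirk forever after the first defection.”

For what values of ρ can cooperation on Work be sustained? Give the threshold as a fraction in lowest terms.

Dev: cooperation gives 6 each period; deviation gives 12 once then 2 forever.
  6/(1−ρ) ≥ 12 + 2ρ/(1−ρ) ⇒ ρ ≥ 6/10 = 3/5.
Mira: cooperation gives 20 each period; deviation gives 26 once then 6 forever.
  ρ ≥ 6/20 = 3/10.
Both must hold, so the binding constraint is Dev's: ρ ≥ 3/5.

3/5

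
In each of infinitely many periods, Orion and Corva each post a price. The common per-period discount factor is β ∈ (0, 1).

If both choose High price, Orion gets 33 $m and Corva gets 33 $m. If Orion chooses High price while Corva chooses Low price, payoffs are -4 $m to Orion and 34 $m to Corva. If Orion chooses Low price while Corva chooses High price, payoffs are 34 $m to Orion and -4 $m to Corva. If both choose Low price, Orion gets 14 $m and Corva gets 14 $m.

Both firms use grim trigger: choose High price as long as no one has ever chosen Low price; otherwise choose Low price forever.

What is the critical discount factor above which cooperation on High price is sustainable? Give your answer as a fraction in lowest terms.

One-period gain from deviating is 34 − 33 = 1. The loss is 33 − 14 = 19 in every subsequent period, with present value 19·β/(1−β).
Deviation is unprofitable when 19·β/(1−β) ≥ 1, i.e. β/(1−β) ≥ 1/19.
Equivalently β ≥ 1/(1+19) = 1/20.

1/20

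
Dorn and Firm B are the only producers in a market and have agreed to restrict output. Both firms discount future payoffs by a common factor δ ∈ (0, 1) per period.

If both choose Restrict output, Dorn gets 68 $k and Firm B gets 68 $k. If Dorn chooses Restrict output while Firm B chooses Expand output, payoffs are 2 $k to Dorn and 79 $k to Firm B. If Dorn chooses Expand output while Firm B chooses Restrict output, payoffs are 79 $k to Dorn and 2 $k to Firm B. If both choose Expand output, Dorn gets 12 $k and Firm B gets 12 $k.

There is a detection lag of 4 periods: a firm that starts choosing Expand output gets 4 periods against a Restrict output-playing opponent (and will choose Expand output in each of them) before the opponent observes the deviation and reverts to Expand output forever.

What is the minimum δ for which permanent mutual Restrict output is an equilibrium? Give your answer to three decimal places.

Deviating for the 4 undetected periods gains 79−68 = 11 per period over cooperation, then loses 68−12 = 56 per period forever once punishment starts.
Gain: 11(1 + δ + … + δ^3); loss: 56·δ^4/(1−δ).
No profitable deviation ⇔ 11(1−δ^4) ≤ 56·δ^4, i.e. δ^4 ≥ 11/(11+56) = 11/67.
Hence δ ≥ (11/67)^(1/4) ≈ 0.637.

0.637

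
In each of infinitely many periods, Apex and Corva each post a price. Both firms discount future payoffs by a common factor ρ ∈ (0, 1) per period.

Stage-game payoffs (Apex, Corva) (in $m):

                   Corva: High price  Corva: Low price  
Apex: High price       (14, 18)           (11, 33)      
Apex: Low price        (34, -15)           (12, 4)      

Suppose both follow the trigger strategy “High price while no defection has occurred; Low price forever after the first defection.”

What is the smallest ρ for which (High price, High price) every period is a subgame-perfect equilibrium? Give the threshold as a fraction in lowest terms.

10/11

Apex's threshold: (34−14)/(34−12) = 10/11.
Corva's threshold: (33−18)/(33−4) = 15/29.
10/11 > 15/29, so Apex binds and ρ* = 10/11.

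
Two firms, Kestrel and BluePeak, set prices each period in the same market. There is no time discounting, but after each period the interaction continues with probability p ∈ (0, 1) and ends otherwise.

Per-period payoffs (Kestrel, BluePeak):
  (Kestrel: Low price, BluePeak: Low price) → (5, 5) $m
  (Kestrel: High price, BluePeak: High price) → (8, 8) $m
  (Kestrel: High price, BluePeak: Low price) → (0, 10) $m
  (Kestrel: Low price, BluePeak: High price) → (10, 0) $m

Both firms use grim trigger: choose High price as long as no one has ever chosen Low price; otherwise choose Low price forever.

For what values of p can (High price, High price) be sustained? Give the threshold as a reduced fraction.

With no time discounting, the continuation probability p plays the role of the discount factor.
Grim-trigger IC: 8/(1−p) ≥ 10 + 5p/(1−p) ⇒ p ≥ (10−8)/(10−5) = 2/5.

2/5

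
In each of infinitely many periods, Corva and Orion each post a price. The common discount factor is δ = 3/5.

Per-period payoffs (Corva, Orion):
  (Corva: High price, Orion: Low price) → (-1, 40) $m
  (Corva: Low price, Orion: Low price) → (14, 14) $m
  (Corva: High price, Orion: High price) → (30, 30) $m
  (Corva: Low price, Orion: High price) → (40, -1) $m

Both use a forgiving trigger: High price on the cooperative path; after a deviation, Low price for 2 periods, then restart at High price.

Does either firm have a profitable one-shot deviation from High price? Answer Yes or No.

No

A one-shot deviation gives 40 now, then 14 for 2 periods, then back to 30.
Gain from deviating: (40−30) today; loss: (30−14) in each of the next 2 periods.
No-deviation condition: (30−14)(δ+…+δ^2) ≥ 40−30, i.e. δ+…+δ^2 ≥ 5/8.
At δ = 3/5: δ+…+δ^2 = 0.9600 ≥ 0.6250.
So cooperation is sustainable.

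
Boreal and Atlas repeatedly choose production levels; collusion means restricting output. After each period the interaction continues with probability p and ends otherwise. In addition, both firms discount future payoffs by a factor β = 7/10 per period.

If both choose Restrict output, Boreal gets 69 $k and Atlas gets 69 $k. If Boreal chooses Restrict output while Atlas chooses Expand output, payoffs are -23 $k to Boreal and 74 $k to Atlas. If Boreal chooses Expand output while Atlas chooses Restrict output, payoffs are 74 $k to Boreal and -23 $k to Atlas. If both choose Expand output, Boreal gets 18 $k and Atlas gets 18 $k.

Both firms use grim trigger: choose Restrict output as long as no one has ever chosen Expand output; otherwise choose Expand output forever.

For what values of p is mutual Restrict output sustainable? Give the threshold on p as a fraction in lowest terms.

25/196

With continuation probability p and discount β, the effective per-period discount factor is βp.
Grim-trigger IC: βp ≥ (74−69)/(74−18) = 5/56.
So p ≥ (5/56)/(7/10) = 25/196.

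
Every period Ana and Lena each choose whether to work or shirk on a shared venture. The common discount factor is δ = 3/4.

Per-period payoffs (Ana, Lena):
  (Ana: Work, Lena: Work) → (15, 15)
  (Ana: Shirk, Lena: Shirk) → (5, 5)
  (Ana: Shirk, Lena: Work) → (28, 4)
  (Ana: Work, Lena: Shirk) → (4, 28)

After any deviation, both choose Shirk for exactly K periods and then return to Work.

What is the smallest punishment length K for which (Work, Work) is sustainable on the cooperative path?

2

No profitable deviation requires (15−5)(δ+…+δ^K) ≥ 28−15, i.e. δ+…+δ^K ≥ 13/10 ≈ 1.3000.
With δ = 3/4, the partial sums are K=1: 0.7500, K=2: 1.3125.
K = 2 is the first length at which the sum reaches 1.3000.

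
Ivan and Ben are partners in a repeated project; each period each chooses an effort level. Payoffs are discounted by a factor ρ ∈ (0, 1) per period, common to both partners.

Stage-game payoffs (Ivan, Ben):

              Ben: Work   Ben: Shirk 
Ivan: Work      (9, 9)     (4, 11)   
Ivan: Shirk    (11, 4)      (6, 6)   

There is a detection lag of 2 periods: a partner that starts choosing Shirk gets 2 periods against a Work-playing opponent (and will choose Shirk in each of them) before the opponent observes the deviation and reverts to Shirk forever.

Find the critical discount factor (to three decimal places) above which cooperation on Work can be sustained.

Deviating for the 2 undetected periods gains 11−9 = 2 per period over cooperation, then loses 9−6 = 3 per period forever once punishment starts.
Gain: 2(1 + ρ + … + ρ^1); loss: 3·ρ^2/(1−ρ).
No profitable deviation ⇔ 2(1−ρ^2) ≤ 3·ρ^2, i.e. ρ^2 ≥ 2/(2+3) = 2/5.
Hence ρ ≥ (2/5)^(1/2) ≈ 0.632.

0.632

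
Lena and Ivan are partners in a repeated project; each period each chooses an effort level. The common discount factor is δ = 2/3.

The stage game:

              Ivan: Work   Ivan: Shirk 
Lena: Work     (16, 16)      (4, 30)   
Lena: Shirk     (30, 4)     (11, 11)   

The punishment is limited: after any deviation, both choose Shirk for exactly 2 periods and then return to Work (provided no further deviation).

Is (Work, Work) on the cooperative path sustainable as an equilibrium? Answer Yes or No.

A one-shot deviation gives 30 now, then 11 for 2 periods, then back to 16.
Gain from deviating: (30−16) today; loss: (16−11) in each of the next 2 periods.
No-deviation condition: (16−11)(δ+…+δ^2) ≥ 30−16, i.e. δ+…+δ^2 ≥ 14/5.
At δ = 2/3: δ+…+δ^2 = 1.1111 < 2.8000.
So cooperation is not sustainable.

No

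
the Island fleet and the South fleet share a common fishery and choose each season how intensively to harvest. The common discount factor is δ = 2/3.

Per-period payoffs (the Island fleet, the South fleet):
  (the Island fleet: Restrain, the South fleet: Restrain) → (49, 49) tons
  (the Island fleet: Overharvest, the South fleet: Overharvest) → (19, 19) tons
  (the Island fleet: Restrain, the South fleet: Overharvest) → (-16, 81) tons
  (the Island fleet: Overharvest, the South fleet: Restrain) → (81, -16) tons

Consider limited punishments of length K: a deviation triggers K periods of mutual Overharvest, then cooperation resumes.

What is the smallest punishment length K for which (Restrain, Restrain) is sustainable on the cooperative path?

No profitable deviation requires (49−19)(δ+…+δ^K) ≥ 81−49, i.e. δ+…+δ^K ≥ 16/15 ≈ 1.0667.
With δ = 2/3, the partial sums are K=1: 0.6667, K=2: 1.1111.
K = 2 is the first length at which the sum reaches 1.0667.

2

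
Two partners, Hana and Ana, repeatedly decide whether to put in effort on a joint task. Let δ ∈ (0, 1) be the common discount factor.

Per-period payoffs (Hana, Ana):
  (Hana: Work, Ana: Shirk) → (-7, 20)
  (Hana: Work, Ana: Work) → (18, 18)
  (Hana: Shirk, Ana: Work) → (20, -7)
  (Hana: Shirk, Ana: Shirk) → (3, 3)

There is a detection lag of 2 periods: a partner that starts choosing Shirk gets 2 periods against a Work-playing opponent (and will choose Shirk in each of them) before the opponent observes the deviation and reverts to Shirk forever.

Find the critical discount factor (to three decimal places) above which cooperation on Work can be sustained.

A deviator earns 20 for 2 periods, then 3 forever; cooperating earns 18 forever. Multiplying the IC by (1−δ):
18 ≥ 20(1−δ^2) + 3δ^2, so 17·δ^2 ≥ 2 and δ^2 ≥ 2/17.
δ ≥ (2/17)^(1/2) ≈ 0.343.

0.343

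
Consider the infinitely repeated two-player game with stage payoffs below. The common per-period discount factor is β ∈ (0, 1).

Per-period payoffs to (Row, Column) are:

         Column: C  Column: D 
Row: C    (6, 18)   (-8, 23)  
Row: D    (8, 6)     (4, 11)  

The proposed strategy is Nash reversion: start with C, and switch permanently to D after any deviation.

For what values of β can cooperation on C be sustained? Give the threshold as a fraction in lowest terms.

For Row: deviation gain 8−6 = 2, per-period punishment loss 6−4 = 2. IC gives β ≥ 2/4 = 1/2.
For Column: gain 5, loss 7 per period, so β ≥ 5/12.
The tighter constraint is Row's, so cooperation needs β ≥ 1/2.

1/2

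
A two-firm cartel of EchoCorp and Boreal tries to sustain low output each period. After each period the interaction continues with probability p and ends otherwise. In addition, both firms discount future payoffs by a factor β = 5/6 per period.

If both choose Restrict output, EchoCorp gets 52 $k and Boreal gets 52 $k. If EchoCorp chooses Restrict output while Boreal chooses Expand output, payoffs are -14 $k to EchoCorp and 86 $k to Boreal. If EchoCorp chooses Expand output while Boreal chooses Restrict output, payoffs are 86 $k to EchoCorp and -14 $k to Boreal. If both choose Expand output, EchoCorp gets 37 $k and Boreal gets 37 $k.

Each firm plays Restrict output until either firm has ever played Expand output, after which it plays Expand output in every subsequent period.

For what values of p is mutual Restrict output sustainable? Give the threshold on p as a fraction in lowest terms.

With continuation probability p and discount β, the effective per-period discount factor is βp.
Grim-trigger IC: βp ≥ (86−52)/(86−37) = 34/49.
So p ≥ (34/49)/(5/6) = 204/245.

204/245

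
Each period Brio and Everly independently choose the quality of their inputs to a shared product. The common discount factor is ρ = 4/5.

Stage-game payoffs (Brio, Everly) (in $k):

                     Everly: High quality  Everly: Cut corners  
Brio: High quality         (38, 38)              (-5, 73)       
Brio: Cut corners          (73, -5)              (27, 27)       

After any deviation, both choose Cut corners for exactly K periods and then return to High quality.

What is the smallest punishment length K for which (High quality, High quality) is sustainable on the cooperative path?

IC: ρ(1−ρ^K)/(1−ρ) ≥ (73−38)/(38−27) = 35/11.
With ρ = 4/5: need 1 − ρ^K ≥ 35/11·(1−4/5)/(4/5), i.e. ρ^K ≤ 0.2045.
Since (4/5)^7 = 0.2097 and (4/5)^8 = 0.1678, the smallest such K is 8.

8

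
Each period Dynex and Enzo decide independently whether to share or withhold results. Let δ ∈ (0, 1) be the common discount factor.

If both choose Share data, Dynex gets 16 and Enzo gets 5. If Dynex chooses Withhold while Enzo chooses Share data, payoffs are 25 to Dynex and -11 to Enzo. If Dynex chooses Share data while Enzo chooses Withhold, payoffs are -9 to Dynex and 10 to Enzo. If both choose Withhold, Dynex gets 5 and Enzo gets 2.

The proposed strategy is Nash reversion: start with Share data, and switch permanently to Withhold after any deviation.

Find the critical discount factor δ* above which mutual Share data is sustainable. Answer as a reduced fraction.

5/8

For Dynex: deviation gain 25−16 = 9, per-period punishment loss 16−5 = 11. IC gives δ ≥ 9/20.
For Enzo: gain 5, loss 3 per period, so δ ≥ 5/8.
The tighter constraint is Enzo's, so cooperation needs δ ≥ 5/8.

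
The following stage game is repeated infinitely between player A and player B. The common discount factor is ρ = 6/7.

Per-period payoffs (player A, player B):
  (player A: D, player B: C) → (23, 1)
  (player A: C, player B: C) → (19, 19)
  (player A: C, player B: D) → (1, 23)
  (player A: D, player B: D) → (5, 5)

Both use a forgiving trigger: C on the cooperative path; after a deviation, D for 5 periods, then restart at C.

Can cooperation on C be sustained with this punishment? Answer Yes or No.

IC: ρ+…+ρ^5 ≥ (23−19)/(19−5) = 2/7.
At ρ = 6/7: partial sum = 3.2240 ≥ 0.2857. Cooperation sustainable.

Yes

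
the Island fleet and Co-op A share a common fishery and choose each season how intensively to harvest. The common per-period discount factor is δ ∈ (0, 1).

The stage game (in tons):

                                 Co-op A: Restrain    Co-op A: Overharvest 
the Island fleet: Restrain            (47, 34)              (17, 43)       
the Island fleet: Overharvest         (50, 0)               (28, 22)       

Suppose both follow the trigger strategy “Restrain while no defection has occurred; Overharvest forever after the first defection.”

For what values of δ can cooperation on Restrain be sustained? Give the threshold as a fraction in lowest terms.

the Island fleet: cooperation gives 47 each period; deviation gives 50 once then 28 forever.
  47/(1−δ) ≥ 50 + 28δ/(1−δ) ⇒ δ ≥ 3/22.
Co-op A: cooperation gives 34 each period; deviation gives 43 once then 22 forever.
  δ ≥ 9/21 = 3/7.
Both must hold, so the binding constraint is Co-op A's: δ ≥ 3/7.

3/7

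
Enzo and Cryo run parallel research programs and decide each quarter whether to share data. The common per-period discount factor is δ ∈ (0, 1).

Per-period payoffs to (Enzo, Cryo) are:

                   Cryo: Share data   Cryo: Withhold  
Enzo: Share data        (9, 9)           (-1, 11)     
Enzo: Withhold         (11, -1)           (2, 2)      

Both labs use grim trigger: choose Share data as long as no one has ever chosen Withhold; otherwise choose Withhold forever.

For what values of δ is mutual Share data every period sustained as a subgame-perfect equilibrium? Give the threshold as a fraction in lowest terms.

9/(1−δ) ≥ 11 + 2δ/(1−δ)
9 ≥ 11 − 9δ
δ ≥ 2/9.

2/9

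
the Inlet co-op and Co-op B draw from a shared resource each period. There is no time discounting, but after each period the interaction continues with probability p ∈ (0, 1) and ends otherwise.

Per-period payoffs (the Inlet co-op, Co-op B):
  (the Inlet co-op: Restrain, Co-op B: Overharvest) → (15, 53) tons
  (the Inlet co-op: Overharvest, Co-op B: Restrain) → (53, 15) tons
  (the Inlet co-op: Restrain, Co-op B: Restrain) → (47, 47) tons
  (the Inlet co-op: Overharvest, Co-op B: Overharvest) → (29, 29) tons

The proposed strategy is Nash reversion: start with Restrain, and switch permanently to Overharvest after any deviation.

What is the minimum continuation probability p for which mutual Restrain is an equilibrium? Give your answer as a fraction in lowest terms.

1/4

Expected cooperation value is 47 + p·47 + p²·47 + … = 47/(1−p); deviation gives 53 + p·29/(1−p).
47 ≥ 53(1−p) + 29p ⇒ 24p ≥ 6 ⇒ p ≥ 6/24 = 1/4.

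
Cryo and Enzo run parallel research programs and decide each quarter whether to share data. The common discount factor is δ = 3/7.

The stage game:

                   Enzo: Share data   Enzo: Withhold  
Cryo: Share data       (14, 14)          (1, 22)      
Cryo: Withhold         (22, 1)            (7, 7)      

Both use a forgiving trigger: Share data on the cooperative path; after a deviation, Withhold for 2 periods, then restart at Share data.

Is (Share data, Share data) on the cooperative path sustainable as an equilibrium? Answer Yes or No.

No

A one-shot deviation gives 22 now, then 7 for 2 periods, then back to 14.
Gain from deviating: (22−14) today; loss: (14−7) in each of the next 2 periods.
No-deviation condition: (14−7)(δ+…+δ^2) ≥ 22−14, i.e. δ+…+δ^2 ≥ 8/7.
At δ = 3/7: δ+…+δ^2 = 0.6122 < 1.1429.
So cooperation is not sustainable.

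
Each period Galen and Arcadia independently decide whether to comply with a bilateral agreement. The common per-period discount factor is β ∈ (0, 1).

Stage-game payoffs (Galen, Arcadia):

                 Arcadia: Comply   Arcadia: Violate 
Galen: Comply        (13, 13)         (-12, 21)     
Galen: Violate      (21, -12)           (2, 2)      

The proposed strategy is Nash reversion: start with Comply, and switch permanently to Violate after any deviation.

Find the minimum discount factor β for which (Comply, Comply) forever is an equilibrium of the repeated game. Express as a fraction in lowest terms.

8/19

Cooperation forever yields 13 each period: 13/(1−β).
Deviating yields 21 once, then 2 forever: 21 + 2β/(1−β).
No profitable deviation requires 13/(1−β) ≥ 21 + 2β/(1−β).
Multiplying by (1−β): 13 ≥ 21(1−β) + 2β = 21 − 19β.
So 19β ≥ 8, i.e. β ≥ 8/19.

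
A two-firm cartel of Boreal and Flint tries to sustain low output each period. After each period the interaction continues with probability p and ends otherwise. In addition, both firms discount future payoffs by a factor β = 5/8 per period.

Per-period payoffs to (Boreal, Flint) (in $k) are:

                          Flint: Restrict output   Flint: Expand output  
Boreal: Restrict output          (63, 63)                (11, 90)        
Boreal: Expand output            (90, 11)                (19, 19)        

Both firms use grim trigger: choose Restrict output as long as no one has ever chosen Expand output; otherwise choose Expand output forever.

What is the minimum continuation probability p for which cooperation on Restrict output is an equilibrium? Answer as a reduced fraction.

With continuation probability p and discount β, the effective per-period discount factor is βp.
Grim-trigger IC: βp ≥ (90−63)/(90−19) = 27/71.
So p ≥ (27/71)/(5/8) = 216/355.

216/355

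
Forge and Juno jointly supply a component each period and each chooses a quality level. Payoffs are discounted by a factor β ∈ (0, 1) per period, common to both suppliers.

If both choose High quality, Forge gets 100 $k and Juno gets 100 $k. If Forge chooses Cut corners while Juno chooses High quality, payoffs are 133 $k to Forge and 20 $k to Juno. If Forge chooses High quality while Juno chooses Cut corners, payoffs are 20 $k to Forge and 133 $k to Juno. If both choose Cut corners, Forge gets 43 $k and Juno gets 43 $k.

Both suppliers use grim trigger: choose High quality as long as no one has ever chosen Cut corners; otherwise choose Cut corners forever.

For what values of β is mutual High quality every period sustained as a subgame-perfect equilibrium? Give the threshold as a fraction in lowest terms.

11/30

Under grim trigger the critical discount factor is (T−C)/(T−P) with T = 133, C = 100, P = 43.
β* = (133−100)/(133−43) = 33/90 = 11/30.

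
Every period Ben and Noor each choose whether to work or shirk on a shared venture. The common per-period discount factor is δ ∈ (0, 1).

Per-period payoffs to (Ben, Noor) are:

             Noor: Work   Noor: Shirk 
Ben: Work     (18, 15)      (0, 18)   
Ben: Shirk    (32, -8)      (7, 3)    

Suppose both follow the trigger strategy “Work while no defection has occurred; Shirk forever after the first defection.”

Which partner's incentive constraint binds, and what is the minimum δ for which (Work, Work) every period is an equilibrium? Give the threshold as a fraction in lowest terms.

Ben; δ ≥ 14/25

For Ben: deviation gain 32−18 = 14, per-period punishment loss 18−7 = 11. IC gives δ ≥ 14/25.
For Noor: gain 3, loss 12 per period, so δ ≥ 3/15 = 1/5.
The tighter constraint is Ben's, so cooperation needs δ ≥ 14/25.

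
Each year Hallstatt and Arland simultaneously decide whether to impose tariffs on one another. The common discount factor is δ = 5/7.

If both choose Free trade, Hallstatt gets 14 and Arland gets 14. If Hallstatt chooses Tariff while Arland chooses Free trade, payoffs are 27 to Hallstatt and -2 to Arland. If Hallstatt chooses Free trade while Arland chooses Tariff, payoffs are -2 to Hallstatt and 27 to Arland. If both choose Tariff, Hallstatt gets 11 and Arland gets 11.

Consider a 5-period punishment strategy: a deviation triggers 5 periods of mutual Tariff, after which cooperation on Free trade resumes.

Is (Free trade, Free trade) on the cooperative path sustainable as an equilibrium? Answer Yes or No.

Comparing payoff streams over the 6 periods until play realigns: cooperate → 14(1+δ+…+δ^5); deviate → 27 + 11(δ+…+δ^5).
Cooperation is sustained iff (14−11)(δ+…+δ^5) ≥ 27−14.
δ+…+δ^5 = 5/7·(1−(5/7)^5)/(1−5/7) = 2.0352, and (27−14)/(14−11) = 4.3333.
2.0352 < 4.3333, so cooperation is not sustainable.

No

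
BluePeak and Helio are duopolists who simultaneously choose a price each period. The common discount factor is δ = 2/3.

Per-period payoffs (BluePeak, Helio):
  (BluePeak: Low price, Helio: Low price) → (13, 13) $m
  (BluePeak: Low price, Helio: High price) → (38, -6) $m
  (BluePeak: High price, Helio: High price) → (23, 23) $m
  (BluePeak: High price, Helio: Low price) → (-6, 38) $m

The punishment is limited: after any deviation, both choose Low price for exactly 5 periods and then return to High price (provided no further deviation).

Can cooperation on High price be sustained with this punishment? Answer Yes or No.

Yes

A one-shot deviation gives 38 now, then 13 for 5 periods, then back to 23.
Gain from deviating: (38−23) today; loss: (23−13) in each of the next 5 periods.
No-deviation condition: (23−13)(δ+…+δ^5) ≥ 38−23, i.e. δ+…+δ^5 ≥ 3/2.
At δ = 2/3: δ+…+δ^5 = 1.7366 ≥ 1.5000.
So cooperation is sustainable.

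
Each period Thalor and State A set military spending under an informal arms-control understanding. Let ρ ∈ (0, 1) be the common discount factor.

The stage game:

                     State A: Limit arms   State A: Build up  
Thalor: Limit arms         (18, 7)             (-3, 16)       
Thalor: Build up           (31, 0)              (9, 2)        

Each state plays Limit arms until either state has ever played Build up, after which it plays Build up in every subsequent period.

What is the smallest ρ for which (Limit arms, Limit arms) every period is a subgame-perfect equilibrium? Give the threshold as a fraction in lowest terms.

Thalor: cooperation gives 18 each period; deviation gives 31 once then 9 forever.
  18/(1−ρ) ≥ 31 + 9ρ/(1−ρ) ⇒ ρ ≥ 13/22.
State A: cooperation gives 7 each period; deviation gives 16 once then 2 forever.
  ρ ≥ 9/14.
Both must hold, so the binding constraint is State A's: ρ ≥ 9/14.

9/14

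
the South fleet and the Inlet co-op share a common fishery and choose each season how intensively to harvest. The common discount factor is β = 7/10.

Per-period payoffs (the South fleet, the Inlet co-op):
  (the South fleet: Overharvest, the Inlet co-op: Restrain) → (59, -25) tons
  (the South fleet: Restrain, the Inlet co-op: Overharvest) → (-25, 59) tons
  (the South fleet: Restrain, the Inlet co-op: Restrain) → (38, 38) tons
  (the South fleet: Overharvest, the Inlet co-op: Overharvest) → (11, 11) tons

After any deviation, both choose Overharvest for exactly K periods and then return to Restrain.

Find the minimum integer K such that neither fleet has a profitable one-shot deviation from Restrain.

2

IC: β(1−β^K)/(1−β) ≥ (59−38)/(38−11) = 7/9.
With β = 7/10: need 1 − β^K ≥ 7/9·(1−7/10)/(7/10), i.e. β^K ≤ 0.6667.
Since (7/10)^1 = 0.7000 and (7/10)^2 = 0.4900, the smallest such K is 2.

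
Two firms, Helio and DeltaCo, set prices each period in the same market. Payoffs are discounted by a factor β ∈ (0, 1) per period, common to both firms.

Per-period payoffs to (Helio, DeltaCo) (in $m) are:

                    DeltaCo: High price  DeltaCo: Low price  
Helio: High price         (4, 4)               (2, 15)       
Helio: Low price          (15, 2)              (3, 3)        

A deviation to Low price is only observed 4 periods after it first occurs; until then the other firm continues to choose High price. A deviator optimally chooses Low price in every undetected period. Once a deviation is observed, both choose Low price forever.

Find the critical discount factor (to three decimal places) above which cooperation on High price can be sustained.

0.978

The best deviation is to choose Low price for all 4 undetected periods, earning 15 each, then 3 forever once detected.
Deviation value: 15(1−β^4)/(1−β) + 3β^4/(1−β); cooperation value: 4/(1−β).
IC: 4 ≥ 15(1−β^4) + 3β^4 = 15 − 12β^4.
So β^4 ≥ 11/12, giving β ≥ (11/12)^(1/4) ≈ 0.978.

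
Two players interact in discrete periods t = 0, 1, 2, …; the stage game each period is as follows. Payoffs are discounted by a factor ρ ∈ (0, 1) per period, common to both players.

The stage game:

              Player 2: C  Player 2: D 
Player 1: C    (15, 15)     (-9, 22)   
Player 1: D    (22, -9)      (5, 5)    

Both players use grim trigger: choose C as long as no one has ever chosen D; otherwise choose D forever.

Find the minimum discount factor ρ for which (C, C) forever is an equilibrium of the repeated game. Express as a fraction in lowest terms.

7/17

Under grim trigger the critical discount factor is (T−C)/(T−P) with T = 22, C = 15, P = 5.
ρ* = (22−15)/(22−5) = 7/17.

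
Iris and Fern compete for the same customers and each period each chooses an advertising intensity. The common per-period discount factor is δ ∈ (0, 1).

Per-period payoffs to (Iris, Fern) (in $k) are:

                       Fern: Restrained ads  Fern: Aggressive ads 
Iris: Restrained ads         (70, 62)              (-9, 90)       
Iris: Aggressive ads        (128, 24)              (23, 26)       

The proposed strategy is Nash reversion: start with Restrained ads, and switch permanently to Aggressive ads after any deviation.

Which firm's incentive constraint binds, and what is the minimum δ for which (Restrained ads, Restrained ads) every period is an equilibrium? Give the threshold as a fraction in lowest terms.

Iris; δ ≥ 58/105

Iris's threshold: (128−70)/(128−23) = 58/105.
Fern's threshold: (90−62)/(90−26) = 7/16.
58/105 > 7/16, so Iris binds and δ* = 58/105.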